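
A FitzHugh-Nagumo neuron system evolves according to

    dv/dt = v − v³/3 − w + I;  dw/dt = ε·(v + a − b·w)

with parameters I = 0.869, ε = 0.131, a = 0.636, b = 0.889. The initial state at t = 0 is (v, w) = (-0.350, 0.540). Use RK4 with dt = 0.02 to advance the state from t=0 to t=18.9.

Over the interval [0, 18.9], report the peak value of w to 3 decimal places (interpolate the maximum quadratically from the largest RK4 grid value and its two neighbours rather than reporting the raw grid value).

t=0.000: state=(-0.350, 0.540)
step 1 (dt=0.02): k1=(-0.007, -0.025), k2=(-0.007, -0.025), k3=(-0.007, -0.025), k4=(-0.006, -0.025); state += dt/6·(k1+2k2+2k3+k4)
t=0.020: state=(-0.350, 0.539)
t=0.040: state=(-0.350, 0.539)
t=0.060: state=(-0.350, 0.538)
continuing one RK4 step at a time; state shown every 50 steps (Δt=1):
t=1.000: state=(-0.344, 0.516)
t=2.000: state=(-0.294, 0.498)
t=3.000: state=(-0.146, 0.493)
t=4.000: state=(0.235, 0.520)
t=5.000: state=(1.040, 0.617)
t=6.000: state=(1.642, 0.802)
t=7.000: state=(1.690, 1.002)
t=8.000: state=(1.613, 1.175)
t=9.000: state=(1.518, 1.318)
t=10.000: state=(1.420, 1.433)
t=11.000: state=(1.320, 1.524)
t=12.000: state=(1.217, 1.592)
t=13.000: state=(1.107, 1.639)
t=14.000: state=(0.984, 1.667)
t=15.000: state=(0.839, 1.675)
t=16.000: state=(0.643, 1.662)
t=17.000: state=(0.323, 1.619)
t=18.000: state=(-0.355, 1.523)
t=18.900: state=(-1.383, 1.344)
largest grid value and its neighbours: w(14.900)=1.67500, w(14.920)=1.67500, w(14.940)=1.67500
parabola through these three points peaks at t≈14.913 with w≈1.67500

max w = 1.675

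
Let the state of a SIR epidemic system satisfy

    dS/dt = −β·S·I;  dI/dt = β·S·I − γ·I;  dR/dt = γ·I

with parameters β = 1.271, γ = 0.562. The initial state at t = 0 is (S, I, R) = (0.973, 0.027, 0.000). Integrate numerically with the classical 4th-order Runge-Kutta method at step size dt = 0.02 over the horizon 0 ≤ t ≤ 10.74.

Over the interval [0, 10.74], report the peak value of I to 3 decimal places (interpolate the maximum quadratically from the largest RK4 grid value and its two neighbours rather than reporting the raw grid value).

t=0.000: state=(0.973, 0.027, 0.000)
step 1 (dt=0.02): k1=(-0.033, 0.018, 0.015), k2=(-0.034, 0.018, 0.015), k3=(-0.034, 0.018, 0.015), k4=(-0.034, 0.018, 0.015); state += dt/6·(k1+2k2+2k3+k4)
t=0.020: state=(0.972, 0.027, 0.000)
t=0.040: state=(0.972, 0.028, 0.001)
t=0.060: state=(0.971, 0.028, 0.001)
continuing one RK4 step at a time; state shown every 25 steps (Δt=0.5):
t=0.500: state=(0.953, 0.038, 0.009)
t=1.000: state=(0.927, 0.052, 0.021)
t=1.500: state=(0.892, 0.070, 0.038)
t=2.000: state=(0.848, 0.091, 0.061)
t=2.500: state=(0.794, 0.116, 0.090)
t=3.000: state=(0.731, 0.142, 0.126)
t=3.500: state=(0.663, 0.168, 0.170)
t=4.000: state=(0.591, 0.188, 0.220)
t=4.500: state=(0.522, 0.203, 0.275)
t=5.000: state=(0.458, 0.209, 0.333)
t=5.500: state=(0.401, 0.207, 0.392)
t=6.000: state=(0.353, 0.199, 0.449)
t=6.500: state=(0.312, 0.185, 0.503)
t=7.000: state=(0.279, 0.169, 0.553)
t=7.500: state=(0.252, 0.151, 0.598)
t=8.000: state=(0.230, 0.132, 0.637)
t=8.500: state=(0.213, 0.115, 0.672)
t=9.000: state=(0.199, 0.099, 0.702)
t=9.500: state=(0.188, 0.085, 0.728)
t=10.000: state=(0.179, 0.072, 0.750)
t=10.500: state=(0.171, 0.060, 0.768)
t=10.740: state=(0.168, 0.056, 0.776)
largest grid value and its neighbours: I(5.120)=0.20909, I(5.140)=0.20909, I(5.160)=0.20908
parabola through these three points peaks at t≈5.132 with I≈0.20909

max I = 0.209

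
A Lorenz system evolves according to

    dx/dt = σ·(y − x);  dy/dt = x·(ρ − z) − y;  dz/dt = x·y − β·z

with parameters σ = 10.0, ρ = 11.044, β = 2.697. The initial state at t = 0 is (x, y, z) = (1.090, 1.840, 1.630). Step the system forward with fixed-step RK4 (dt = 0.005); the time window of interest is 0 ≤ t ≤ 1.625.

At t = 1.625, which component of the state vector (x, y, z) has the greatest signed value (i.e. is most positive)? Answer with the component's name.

t=0.000: state=(1.090, 1.840, 1.630)
step 1 (dt=0.005): k1=(7.500, 8.421, -2.391), k2=(7.523, 8.583, -2.317), k3=(7.527, 8.583, -2.316), k4=(7.553, 8.746, -2.242); state += dt/6·(k1+2k2+2k3+k4)
t=0.005: state=(1.128, 1.883, 1.618)
t=0.010: state=(1.166, 1.927, 1.608)
t=0.015: state=(1.204, 1.974, 1.598)
continuing one RK4 step at a time; state shown every 20 steps (Δt=0.1):
t=0.100: state=(1.963, 3.025, 1.572)
t=0.200: state=(3.322, 5.023, 2.137)
t=0.300: state=(5.401, 7.824, 4.129)
t=0.400: state=(7.870, 10.080, 8.586)
t=0.500: state=(9.010, 8.736, 13.969)
t=0.600: state=(7.329, 4.623, 15.544)
t=0.700: state=(4.563, 2.105, 13.513)
t=0.800: state=(2.724, 1.498, 10.843)
t=0.900: state=(1.982, 1.644, 8.585)
t=1.000: state=(1.922, 2.100, 6.866)
t=1.100: state=(2.295, 2.858, 5.696)
t=1.200: state=(3.055, 4.021, 5.155)
t=1.300: state=(4.239, 5.636, 5.491)
t=1.400: state=(5.781, 7.391, 7.109)
t=1.500: state=(7.194, 8.230, 10.022)
t=1.600: state=(7.531, 7.090, 12.774)
t=1.625: state=(7.373, 6.557, 13.172)
compare at T: x=7.373, y=6.557, z=13.172

largest component: z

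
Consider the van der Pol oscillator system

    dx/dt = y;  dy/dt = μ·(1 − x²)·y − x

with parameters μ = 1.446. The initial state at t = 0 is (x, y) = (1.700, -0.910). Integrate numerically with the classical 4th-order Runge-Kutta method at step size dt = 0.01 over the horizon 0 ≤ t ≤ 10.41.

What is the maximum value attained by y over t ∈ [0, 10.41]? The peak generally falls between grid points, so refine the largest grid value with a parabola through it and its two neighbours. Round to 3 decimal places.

max y = 3.162

t=0.000: state=(1.700, -0.910)
step 1 (dt=0.01): k1=(-0.910, 0.787), k2=(-0.906, 0.761), k3=(-0.906, 0.761), k4=(-0.902, 0.735); state += dt/6·(k1+2k2+2k3+k4)
t=0.010: state=(1.691, -0.902)
t=0.020: state=(1.682, -0.895)
t=0.030: state=(1.673, -0.889)
continuing one RK4 step at a time; state shown every 50 steps (Δt=0.5):
t=0.500: state=(1.273, -0.897)
t=1.000: state=(0.726, -1.388)
t=1.500: state=(-0.271, -2.778)
t=2.000: state=(-1.715, -1.930)
t=2.500: state=(-2.021, 0.153)
t=3.000: state=(-1.851, 0.449)
t=3.500: state=(-1.594, 0.580)
t=4.000: state=(-1.258, 0.790)
t=4.500: state=(-0.760, 1.277)
t=5.000: state=(0.155, 2.565)
t=5.500: state=(1.600, 2.238)
t=6.000: state=(2.013, -0.074)
t=6.500: state=(1.859, -0.437)
t=7.000: state=(1.607, -0.573)
t=7.500: state=(1.275, -0.777)
t=8.000: state=(0.788, -1.243)
t=8.500: state=(-0.100, -2.489)
t=9.000: state=(-1.549, -2.381)
t=9.500: state=(-2.014, 0.035)
t=10.000: state=(-1.869, 0.430)
t=10.410: state=(-1.669, 0.541)
largest grid value and its neighbours: y(5.240)=3.15970, y(5.250)=3.16188, y(5.260)=3.16117
parabola through these three points peaks at t≈5.253 with y≈3.16197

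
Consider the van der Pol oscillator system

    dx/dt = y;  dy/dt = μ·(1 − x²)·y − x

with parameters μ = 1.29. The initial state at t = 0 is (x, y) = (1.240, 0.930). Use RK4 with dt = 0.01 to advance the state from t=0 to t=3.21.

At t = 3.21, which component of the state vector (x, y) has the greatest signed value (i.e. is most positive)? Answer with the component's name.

largest component: y

t=0.000: state=(1.240, 0.930)
step 1 (dt=0.01): k1=(0.930, -1.885), k2=(0.921, -1.897), k3=(0.921, -1.897), k4=(0.911, -1.908); state += dt/6·(k1+2k2+2k3+k4)
t=0.010: state=(1.249, 0.911)
t=0.020: state=(1.258, 0.892)
t=0.030: state=(1.267, 0.872)
continuing one RK4 step at a time; state shown every 20 steps (Δt=0.2):
t=0.200: state=(1.386, 0.529)
t=0.400: state=(1.454, 0.155)
t=0.600: state=(1.454, -0.137)
t=0.800: state=(1.404, -0.356)
t=1.000: state=(1.315, -0.531)
t=1.200: state=(1.192, -0.692)
t=1.400: state=(1.037, -0.866)
t=1.600: state=(0.843, -1.083)
t=1.800: state=(0.599, -1.378)
t=2.000: state=(0.284, -1.792)
t=2.200: state=(-0.127, -2.328)
t=2.400: state=(-0.644, -2.806)
t=2.600: state=(-1.210, -2.703)
t=2.800: state=(-1.667, -1.771)
t=3.000: state=(-1.911, -0.716)
t=3.200: state=(-1.982, -0.068)
t=3.210: state=(-1.983, -0.046)
compare at T: x=-1.983, y=-0.046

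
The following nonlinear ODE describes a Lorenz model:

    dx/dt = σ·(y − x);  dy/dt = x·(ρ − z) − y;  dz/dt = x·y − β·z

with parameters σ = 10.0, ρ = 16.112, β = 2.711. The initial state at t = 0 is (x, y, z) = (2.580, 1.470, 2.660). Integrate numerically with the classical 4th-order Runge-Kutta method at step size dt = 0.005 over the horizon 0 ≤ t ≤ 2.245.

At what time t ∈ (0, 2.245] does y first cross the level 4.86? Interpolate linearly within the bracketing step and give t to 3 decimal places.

t=0.000: state=(2.580, 1.470, 2.660)
step 1 (dt=0.005): k1=(-11.100, 33.236, -3.419), k2=(-9.992, 32.802, -3.224), k3=(-10.030, 32.839, -3.224), k4=(-8.957, 32.438, -3.033); state += dt/6·(k1+2k2+2k3+k4)
t=0.005: state=(2.530, 1.634, 2.644)
t=0.010: state=(2.490, 1.795, 2.630)
t=0.015: state=(2.460, 1.952, 2.617)
continuing one RK4 step at a time; state shown every 20 steps (Δt=0.1):
t=0.100: state=(3.030, 4.652, 2.746)
t=0.105: state=(3.113, 4.834, 2.781)
next step: t=0.110: state=(3.202, 5.019, 2.821) — y has crossed 4.86
linear interpolation between t=0.105 (4.83375) and t=0.110 (5.01923) → t≈0.106

t = 0.106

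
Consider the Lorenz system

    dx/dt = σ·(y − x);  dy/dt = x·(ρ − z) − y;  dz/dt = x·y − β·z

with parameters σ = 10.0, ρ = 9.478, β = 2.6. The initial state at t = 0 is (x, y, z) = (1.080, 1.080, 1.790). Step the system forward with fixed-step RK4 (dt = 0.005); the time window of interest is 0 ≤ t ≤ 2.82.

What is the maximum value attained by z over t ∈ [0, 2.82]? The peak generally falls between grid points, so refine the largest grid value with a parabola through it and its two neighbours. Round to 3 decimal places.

max z = 12.865

t=0.000: state=(1.080, 1.080, 1.790)
step 1 (dt=0.005): k1=(0.000, 7.223, -3.488), k2=(0.181, 7.214, -3.445), k3=(0.176, 7.218, -3.445), k4=(0.352, 7.212, -3.403); state += dt/6·(k1+2k2+2k3+k4)
t=0.005: state=(1.081, 1.116, 1.773)
t=0.010: state=(1.083, 1.152, 1.756)
t=0.015: state=(1.088, 1.188, 1.740)
continuing one RK4 step at a time; state shown every 20 steps (Δt=0.1):
t=0.100: state=(1.357, 1.857, 1.535)
t=0.200: state=(2.053, 2.953, 1.545)
t=0.300: state=(3.187, 4.571, 2.064)
t=0.400: state=(4.820, 6.669, 3.604)
t=0.500: state=(6.695, 8.421, 6.730)
t=0.600: state=(7.805, 8.073, 10.707)
t=0.700: state=(7.073, 5.469, 12.817)
t=0.800: state=(5.118, 3.096, 12.127)
t=0.900: state=(3.407, 2.085, 10.269)
t=1.000: state=(2.483, 1.921, 8.411)
t=1.100: state=(2.195, 2.143, 6.891)
t=1.200: state=(2.324, 2.617, 5.780)
t=1.300: state=(2.764, 3.349, 5.122)
t=1.400: state=(3.489, 4.351, 5.012)
t=1.500: state=(4.465, 5.529, 5.612)
t=1.600: state=(5.528, 6.522, 7.028)
t=1.700: state=(6.288, 6.730, 8.953)
t=1.800: state=(6.305, 5.892, 10.474)
t=1.900: state=(5.569, 4.606, 10.826)
t=2.000: state=(4.579, 3.647, 10.160)
t=2.100: state=(3.813, 3.237, 9.075)
t=2.200: state=(3.437, 3.253, 8.012)
t=2.300: state=(3.421, 3.561, 7.194)
t=2.400: state=(3.692, 4.081, 6.738)
t=2.500: state=(4.174, 4.733, 6.725)
t=2.600: state=(4.767, 5.367, 7.190)
t=2.700: state=(5.309, 5.756, 8.042)
t=2.800: state=(5.596, 5.700, 8.988)
t=2.820: state=(5.609, 5.632, 9.151)
largest grid value and its neighbours: z(0.715)=12.86378, z(0.720)=12.86483, z(0.725)=12.85902
parabola through these three points peaks at t≈0.718 with z≈12.86525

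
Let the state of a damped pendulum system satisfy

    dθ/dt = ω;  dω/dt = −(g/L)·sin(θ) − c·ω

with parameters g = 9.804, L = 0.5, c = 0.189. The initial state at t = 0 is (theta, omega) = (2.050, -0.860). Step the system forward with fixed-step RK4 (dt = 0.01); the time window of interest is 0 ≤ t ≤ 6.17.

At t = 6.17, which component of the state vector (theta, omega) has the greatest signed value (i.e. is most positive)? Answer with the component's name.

largest component: omega

t=0.000: state=(2.050, -0.860)
step 1 (dt=0.01): k1=(-0.860, -17.237), k2=(-0.946, -17.259), k3=(-0.946, -17.263), k4=(-1.033, -17.289); state += dt/6·(k1+2k2+2k3+k4)
t=0.010: state=(2.041, -1.033)
t=0.020: state=(2.029, -1.206)
t=0.030: state=(2.016, -1.380)
continuing one RK4 step at a time; state shown every 20 steps (Δt=0.2):
t=0.200: state=(1.521, -4.489)
t=0.400: state=(0.298, -7.267)
t=0.600: state=(-1.062, -5.559)
t=0.800: state=(-1.781, -1.600)
t=1.000: state=(-1.720, 2.194)
t=1.200: state=(-0.909, 5.781)
t=1.400: state=(0.399, 6.496)
t=1.600: state=(1.408, 3.229)
t=1.800: state=(1.656, -0.726)
t=2.000: state=(1.128, -4.476)
t=2.200: state=(-0.014, -6.322)
t=2.400: state=(-1.104, -4.014)
t=2.600: state=(-1.521, -0.116)
t=2.800: state=(-1.159, 3.660)
t=3.000: state=(-0.154, 5.875)
t=3.200: state=(0.914, 4.186)
t=3.400: state=(1.388, 0.458)
t=3.600: state=(1.100, -3.258)
t=3.800: state=(0.180, -5.457)
t=4.000: state=(-0.824, -3.988)
t=4.200: state=(-1.277, -0.420)
t=4.400: state=(-0.993, 3.161)
t=4.600: state=(-0.118, 5.103)
t=4.800: state=(0.804, 3.563)
t=5.000: state=(1.182, 0.110)
t=5.200: state=(0.854, -3.260)
t=5.400: state=(0.001, -4.762)
t=5.600: state=(-0.821, -2.981)
t=5.800: state=(-1.088, 0.383)
t=6.000: state=(-0.687, 3.450)
t=6.170: state=(0.015, 4.439)
compare at T: theta=0.015, omega=4.439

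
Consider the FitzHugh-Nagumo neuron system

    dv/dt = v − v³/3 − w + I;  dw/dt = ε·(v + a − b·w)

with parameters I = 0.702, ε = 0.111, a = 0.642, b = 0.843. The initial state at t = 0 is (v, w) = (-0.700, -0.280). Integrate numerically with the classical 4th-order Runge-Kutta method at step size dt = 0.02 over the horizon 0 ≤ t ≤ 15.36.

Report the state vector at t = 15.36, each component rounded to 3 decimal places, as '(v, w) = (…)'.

t=0.000: state=(-0.700, -0.280)
step 1 (dt=0.02): k1=(0.396, 0.020), k2=(0.398, 0.020), k3=(0.398, 0.020), k4=(0.400, 0.021); state += dt/6·(k1+2k2+2k3+k4)
t=0.020: state=(-0.692, -0.280)
t=0.040: state=(-0.684, -0.279)
t=0.060: state=(-0.676, -0.279)
continuing one RK4 step at a time; state shown every 25 steps (Δt=0.5):
t=0.500: state=(-0.472, -0.264)
t=1.000: state=(-0.150, -0.235)
t=1.500: state=(0.346, -0.185)
t=2.000: state=(1.045, -0.104)
t=2.500: state=(1.653, 0.010)
t=3.000: state=(1.891, 0.142)
t=3.500: state=(1.923, 0.274)
t=4.000: state=(1.896, 0.400)
t=4.500: state=(1.855, 0.518)
t=5.000: state=(1.809, 0.629)
t=5.500: state=(1.763, 0.732)
t=6.000: state=(1.716, 0.827)
t=6.500: state=(1.669, 0.916)
t=7.000: state=(1.621, 0.998)
t=7.500: state=(1.573, 1.074)
t=8.000: state=(1.525, 1.144)
t=8.500: state=(1.475, 1.208)
t=9.000: state=(1.424, 1.266)
t=9.500: state=(1.372, 1.319)
t=10.000: state=(1.318, 1.366)
t=10.500: state=(1.262, 1.408)
t=11.000: state=(1.204, 1.446)
t=11.500: state=(1.141, 1.478)
t=12.000: state=(1.073, 1.505)
t=12.500: state=(0.998, 1.527)
t=13.000: state=(0.913, 1.544)
t=13.500: state=(0.813, 1.555)
t=14.000: state=(0.690, 1.560)
t=14.500: state=(0.529, 1.557)
t=15.000: state=(0.303, 1.543)
t=15.360: state=(0.071, 1.525)

(v, w) = (0.071, 1.525)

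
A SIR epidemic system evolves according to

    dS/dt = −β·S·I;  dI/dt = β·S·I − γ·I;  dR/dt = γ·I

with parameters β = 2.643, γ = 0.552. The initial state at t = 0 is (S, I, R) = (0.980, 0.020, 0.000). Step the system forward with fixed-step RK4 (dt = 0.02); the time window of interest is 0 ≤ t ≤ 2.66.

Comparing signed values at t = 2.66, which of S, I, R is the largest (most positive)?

largest component: I

t=0.000: state=(0.980, 0.020, 0.000)
step 1 (dt=0.02): k1=(-0.052, 0.041, 0.011), k2=(-0.053, 0.042, 0.011), k3=(-0.053, 0.042, 0.011), k4=(-0.054, 0.042, 0.011); state += dt/6·(k1+2k2+2k3+k4)
t=0.020: state=(0.979, 0.021, 0.000)
t=0.040: state=(0.978, 0.022, 0.000)
t=0.060: state=(0.977, 0.023, 0.001)
continuing one RK4 step at a time; state shown every 5 steps (Δt=0.1):
t=0.100: state=(0.974, 0.025, 0.001)
t=0.200: state=(0.967, 0.030, 0.003)
t=0.300: state=(0.959, 0.037, 0.005)
t=0.400: state=(0.949, 0.045, 0.007)
t=0.500: state=(0.936, 0.054, 0.010)
t=0.600: state=(0.922, 0.065, 0.013)
t=0.700: state=(0.904, 0.079, 0.017)
t=0.800: state=(0.884, 0.094, 0.022)
t=0.900: state=(0.860, 0.113, 0.027)
t=1.000: state=(0.833, 0.133, 0.034)
t=1.100: state=(0.801, 0.157, 0.042)
t=1.200: state=(0.766, 0.182, 0.051)
t=1.300: state=(0.728, 0.210, 0.062)
t=1.400: state=(0.686, 0.240, 0.075)
t=1.500: state=(0.641, 0.270, 0.089)
t=1.600: state=(0.594, 0.301, 0.104)
t=1.700: state=(0.547, 0.331, 0.122)
t=1.800: state=(0.499, 0.360, 0.141)
t=1.900: state=(0.452, 0.386, 0.162)
t=2.000: state=(0.407, 0.409, 0.184)
t=2.100: state=(0.364, 0.429, 0.207)
t=2.200: state=(0.325, 0.445, 0.231)
t=2.300: state=(0.288, 0.456, 0.256)
t=2.400: state=(0.255, 0.464, 0.281)
t=2.500: state=(0.225, 0.468, 0.307)
t=2.600: state=(0.199, 0.468, 0.333)
t=2.660: state=(0.185, 0.467, 0.348)
compare at T: S=0.185, I=0.467, R=0.348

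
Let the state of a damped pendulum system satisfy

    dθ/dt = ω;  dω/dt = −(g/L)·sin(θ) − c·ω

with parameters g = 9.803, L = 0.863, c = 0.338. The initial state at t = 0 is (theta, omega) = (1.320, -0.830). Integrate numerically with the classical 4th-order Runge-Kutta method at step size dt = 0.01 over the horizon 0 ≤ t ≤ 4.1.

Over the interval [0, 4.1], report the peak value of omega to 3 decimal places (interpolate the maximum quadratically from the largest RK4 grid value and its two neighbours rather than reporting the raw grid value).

t=0.000: state=(1.320, -0.830)
step 1 (dt=0.01): k1=(-0.830, -10.723), k2=(-0.884, -10.693), k3=(-0.883, -10.693), k4=(-0.937, -10.662); state += dt/6·(k1+2k2+2k3+k4)
t=0.010: state=(1.311, -0.937)
t=0.020: state=(1.301, -1.043)
t=0.030: state=(1.290, -1.149)
continuing one RK4 step at a time; state shown every 20 steps (Δt=0.2):
t=0.200: state=(0.951, -2.783)
t=0.400: state=(0.265, -3.856)
t=0.600: state=(-0.483, -3.343)
t=0.800: state=(-0.990, -1.614)
t=1.000: state=(-1.108, 0.432)
t=1.200: state=(-0.833, 2.245)
t=1.400: state=(-0.263, 3.253)
t=1.600: state=(0.375, 2.899)
t=1.800: state=(0.821, 1.434)
t=2.000: state=(0.926, -0.386)
t=2.200: state=(0.682, -1.976)
t=2.400: state=(0.188, -2.784)
t=2.600: state=(-0.351, -2.405)
t=2.800: state=(-0.711, -1.096)
t=3.000: state=(-0.771, 0.501)
t=3.200: state=(-0.529, 1.830)
t=3.400: state=(-0.090, 2.389)
t=3.600: state=(0.357, 1.921)
t=3.800: state=(0.628, 0.718)
t=4.000: state=(0.632, -0.665)
t=4.100: state=(0.535, -1.262)
largest grid value and its neighbours: omega(1.440)=3.29817, omega(1.450)=3.30014, omega(1.460)=3.29837
parabola through these three points peaks at t≈1.450 with omega≈3.30014

max omega = 3.300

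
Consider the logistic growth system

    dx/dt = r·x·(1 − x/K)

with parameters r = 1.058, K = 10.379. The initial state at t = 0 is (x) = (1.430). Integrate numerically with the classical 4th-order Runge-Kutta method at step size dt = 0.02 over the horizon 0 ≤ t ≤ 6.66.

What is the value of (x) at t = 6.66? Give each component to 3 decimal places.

(x) = (10.323)

t=0.000: state=(1.430)
step 1 (dt=0.02): k1=(1.304), k2=(1.314), k3=(1.315), k4=(1.325); state += dt/6·(k1+2k2+2k3+k4)
t=0.020: state=(1.456)
t=0.040: state=(1.483)
t=0.060: state=(1.510)
continuing one RK4 step at a time; state shown every 25 steps (Δt=0.5):
t=0.500: state=(2.214)
t=1.000: state=(3.272)
t=1.500: state=(4.552)
t=2.000: state=(5.917)
t=2.500: state=(7.186)
t=3.000: state=(8.225)
t=3.500: state=(8.992)
t=4.000: state=(9.514)
t=4.500: state=(9.851)
t=5.000: state=(10.062)
t=5.500: state=(10.190)
t=6.000: state=(10.267)
t=6.500: state=(10.312)
t=6.660: state=(10.323)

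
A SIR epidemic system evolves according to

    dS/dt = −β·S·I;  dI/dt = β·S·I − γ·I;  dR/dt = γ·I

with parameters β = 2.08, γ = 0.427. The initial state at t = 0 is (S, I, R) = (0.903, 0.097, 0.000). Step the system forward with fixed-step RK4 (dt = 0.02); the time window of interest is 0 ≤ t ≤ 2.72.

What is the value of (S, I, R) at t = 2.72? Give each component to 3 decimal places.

t=0.000: state=(0.903, 0.097, 0.000)
step 1 (dt=0.02): k1=(-0.182, 0.141, 0.041), k2=(-0.184, 0.142, 0.042), k3=(-0.184, 0.142, 0.042), k4=(-0.187, 0.144, 0.043); state += dt/6·(k1+2k2+2k3+k4)
t=0.020: state=(0.899, 0.100, 0.001)
t=0.040: state=(0.896, 0.103, 0.002)
t=0.060: state=(0.892, 0.106, 0.003)
continuing one RK4 step at a time; state shown every 5 steps (Δt=0.1):
t=0.100: state=(0.884, 0.112, 0.004)
t=0.200: state=(0.862, 0.129, 0.010)
t=0.300: state=(0.837, 0.147, 0.015)
t=0.400: state=(0.811, 0.167, 0.022)
t=0.500: state=(0.781, 0.189, 0.030)
t=0.600: state=(0.749, 0.212, 0.038)
t=0.700: state=(0.715, 0.237, 0.048)
t=0.800: state=(0.679, 0.263, 0.059)
t=0.900: state=(0.641, 0.289, 0.070)
t=1.000: state=(0.602, 0.315, 0.083)
t=1.100: state=(0.562, 0.340, 0.097)
t=1.200: state=(0.522, 0.365, 0.112)
t=1.300: state=(0.483, 0.389, 0.128)
t=1.400: state=(0.445, 0.410, 0.145)
t=1.500: state=(0.407, 0.429, 0.163)
t=1.600: state=(0.372, 0.446, 0.182)
t=1.700: state=(0.338, 0.460, 0.201)
t=1.800: state=(0.307, 0.471, 0.221)
t=1.900: state=(0.278, 0.480, 0.242)
t=2.000: state=(0.252, 0.486, 0.262)
t=2.100: state=(0.227, 0.490, 0.283)
t=2.200: state=(0.205, 0.491, 0.304)
t=2.300: state=(0.185, 0.490, 0.325)
t=2.400: state=(0.167, 0.487, 0.346)
t=2.500: state=(0.151, 0.482, 0.367)
t=2.600: state=(0.137, 0.476, 0.387)
t=2.700: state=(0.124, 0.469, 0.407)
t=2.720: state=(0.122, 0.467, 0.411)

(S, I, R) = (0.122, 0.467, 0.411)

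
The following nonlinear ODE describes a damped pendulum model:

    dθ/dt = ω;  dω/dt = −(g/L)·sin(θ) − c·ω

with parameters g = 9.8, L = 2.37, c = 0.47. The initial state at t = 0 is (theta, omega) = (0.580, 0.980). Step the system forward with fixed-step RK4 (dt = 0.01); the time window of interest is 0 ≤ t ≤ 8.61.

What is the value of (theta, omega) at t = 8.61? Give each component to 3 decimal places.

t=0.000: state=(0.580, 0.980)
step 1 (dt=0.01): k1=(0.980, -2.727), k2=(0.966, -2.737), k3=(0.966, -2.737), k4=(0.953, -2.747); state += dt/6·(k1+2k2+2k3+k4)
t=0.010: state=(0.590, 0.953)
t=0.020: state=(0.599, 0.925)
t=0.030: state=(0.608, 0.897)
continuing one RK4 step at a time; state shown every 50 steps (Δt=0.5):
t=0.500: state=(0.714, -0.423)
t=1.000: state=(0.258, -1.228)
t=1.500: state=(-0.313, -0.873)
t=2.000: state=(-0.507, 0.119)
t=2.500: state=(-0.246, 0.810)
t=3.000: state=(0.164, 0.692)
t=3.500: state=(0.351, 0.022)
t=4.000: state=(0.207, -0.526)
t=4.500: state=(-0.080, -0.522)
t=5.000: state=(-0.240, -0.081)
t=5.500: state=(-0.165, 0.336)
t=6.000: state=(0.032, 0.384)
t=6.500: state=(0.161, 0.099)
t=7.000: state=(0.127, -0.210)
t=7.500: state=(-0.007, -0.277)
t=8.000: state=(-0.107, -0.097)
t=8.500: state=(-0.096, 0.127)
t=8.610: state=(-0.080, 0.160)

(theta, omega) = (-0.080, 0.160)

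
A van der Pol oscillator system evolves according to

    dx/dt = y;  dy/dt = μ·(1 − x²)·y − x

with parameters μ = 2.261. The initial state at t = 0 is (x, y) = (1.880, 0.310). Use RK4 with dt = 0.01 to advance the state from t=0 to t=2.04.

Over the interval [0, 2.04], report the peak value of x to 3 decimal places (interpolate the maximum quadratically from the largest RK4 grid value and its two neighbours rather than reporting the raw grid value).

max x = 1.896

t=0.000: state=(1.880, 0.310)
step 1 (dt=0.01): k1=(0.310, -3.656), k2=(0.292, -3.557), k3=(0.292, -3.560), k4=(0.274, -3.462); state += dt/6·(k1+2k2+2k3+k4)
t=0.010: state=(1.883, 0.274)
t=0.020: state=(1.885, 0.241)
t=0.030: state=(1.888, 0.209)
continuing one RK4 step at a time; state shown every 10 steps (Δt=0.1):
t=0.100: state=(1.896, 0.030)
t=0.200: state=(1.890, -0.127)
t=0.300: state=(1.873, -0.215)
t=0.400: state=(1.848, -0.266)
t=0.500: state=(1.820, -0.298)
t=0.600: state=(1.789, -0.320)
t=0.700: state=(1.756, -0.338)
t=0.800: state=(1.722, -0.354)
t=0.900: state=(1.685, -0.369)
t=1.000: state=(1.648, -0.384)
t=1.100: state=(1.609, -0.401)
t=1.200: state=(1.568, -0.418)
t=1.300: state=(1.525, -0.438)
t=1.400: state=(1.480, -0.461)
t=1.500: state=(1.433, -0.487)
t=1.600: state=(1.382, -0.516)
t=1.700: state=(1.329, -0.551)
t=1.800: state=(1.272, -0.592)
t=1.900: state=(1.211, -0.640)
t=2.000: state=(1.144, -0.700)
t=2.040: state=(1.115, -0.727)
largest grid value and its neighbours: x(0.110)=1.89588, x(0.120)=1.89589, x(0.130)=1.89571
parabola through these three points peaks at t≈0.115 with x≈1.89591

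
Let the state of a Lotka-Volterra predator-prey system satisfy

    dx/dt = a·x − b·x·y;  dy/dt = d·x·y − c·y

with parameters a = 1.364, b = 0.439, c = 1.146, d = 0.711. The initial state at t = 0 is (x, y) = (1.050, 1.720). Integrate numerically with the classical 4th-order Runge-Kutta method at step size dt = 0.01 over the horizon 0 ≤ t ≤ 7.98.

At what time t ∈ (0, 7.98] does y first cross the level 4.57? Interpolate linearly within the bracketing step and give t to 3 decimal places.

t = 2.320

t=0.000: state=(1.050, 1.720)
step 1 (dt=0.01): k1=(0.639, -0.687), k2=(0.643, -0.682), k3=(0.643, -0.682), k4=(0.646, -0.676); state += dt/6·(k1+2k2+2k3+k4)
t=0.010: state=(1.056, 1.713)
t=0.020: state=(1.063, 1.706)
t=0.030: state=(1.070, 1.700)
continuing one RK4 step at a time; state shown every 50 steps (Δt=0.5):
t=0.500: state=(1.464, 1.508)
t=1.000: state=(2.075, 1.586)
t=1.500: state=(2.763, 2.119)
t=2.000: state=(3.023, 3.423)
t=2.320: state=(2.668, 4.569)
next step: t=2.330: state=(2.651, 4.603) — y has crossed 4.57
linear interpolation between t=2.320 (4.56928) and t=2.330 (4.60346) → t≈2.320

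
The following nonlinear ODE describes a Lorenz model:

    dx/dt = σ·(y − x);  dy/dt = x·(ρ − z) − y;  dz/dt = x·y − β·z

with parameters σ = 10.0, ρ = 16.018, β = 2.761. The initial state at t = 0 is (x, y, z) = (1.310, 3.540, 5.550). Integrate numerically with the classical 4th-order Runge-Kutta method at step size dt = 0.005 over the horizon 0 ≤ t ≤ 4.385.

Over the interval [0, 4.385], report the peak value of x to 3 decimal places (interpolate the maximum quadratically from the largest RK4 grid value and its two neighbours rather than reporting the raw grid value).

t=0.000: state=(1.310, 3.540, 5.550)
step 1 (dt=0.005): k1=(22.300, 10.173, -10.686), k2=(21.997, 10.768, -10.380), k3=(22.019, 10.757, -10.383), k4=(21.737, 11.346, -10.077); state += dt/6·(k1+2k2+2k3+k4)
t=0.005: state=(1.420, 3.594, 5.498)
t=0.010: state=(1.528, 3.653, 5.449)
t=0.015: state=(1.633, 3.719, 5.403)
continuing one RK4 step at a time; state shown every 40 steps (Δt=0.2):
t=0.200: state=(6.182, 9.586, 7.149)
t=0.400: state=(10.974, 9.504, 21.645)
t=0.600: state=(3.699, 0.940, 17.041)
t=0.800: state=(1.598, 1.670, 10.170)
t=1.000: state=(3.025, 4.454, 6.880)
t=1.200: state=(7.872, 11.030, 10.860)
t=1.400: state=(9.232, 6.251, 21.420)
t=1.600: state=(3.297, 1.750, 15.072)
t=1.800: state=(2.698, 3.325, 9.644)
t=2.000: state=(5.577, 7.872, 9.100)
t=2.200: state=(9.712, 10.022, 18.078)
t=2.400: state=(5.655, 3.100, 17.953)
t=2.600: state=(3.255, 3.266, 12.027)
t=2.800: state=(4.967, 6.609, 9.926)
t=3.000: state=(8.723, 9.952, 15.594)
t=3.200: state=(6.953, 4.698, 18.578)
t=3.400: state=(4.020, 3.624, 13.537)
t=3.600: state=(4.981, 6.217, 11.005)
t=3.800: state=(8.025, 9.233, 14.783)
t=4.000: state=(7.321, 5.656, 18.173)
t=4.200: state=(4.662, 4.117, 14.325)
t=4.385: state=(5.064, 5.941, 11.943)
largest grid value and its neighbours: x(0.370)=11.15480, x(0.375)=11.16091, x(0.380)=11.15258
parabola through these three points peaks at t≈0.375 with x≈11.16096

max x = 11.161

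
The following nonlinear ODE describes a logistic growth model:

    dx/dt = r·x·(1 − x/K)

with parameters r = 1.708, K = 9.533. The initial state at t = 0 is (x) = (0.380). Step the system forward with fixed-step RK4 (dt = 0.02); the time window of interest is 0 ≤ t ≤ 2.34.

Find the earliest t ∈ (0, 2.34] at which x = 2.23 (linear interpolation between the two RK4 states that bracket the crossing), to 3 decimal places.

t = 1.168

t=0.000: state=(0.380)
step 1 (dt=0.02): k1=(0.623), k2=(0.633), k3=(0.633), k4=(0.643); state += dt/6·(k1+2k2+2k3+k4)
t=0.020: state=(0.393)
t=0.040: state=(0.406)
t=0.060: state=(0.419)
continuing one RK4 step at a time; state shown every 5 steps (Δt=0.1):
t=0.100: state=(0.447)
t=0.200: state=(0.526)
t=0.300: state=(0.618)
t=0.400: state=(0.724)
t=0.500: state=(0.847)
t=0.600: state=(0.988)
t=0.700: state=(1.150)
t=0.800: state=(1.335)
t=0.900: state=(1.543)
t=1.000: state=(1.777)
t=1.100: state=(2.037)
t=1.160: state=(2.206)
next step: t=1.180: state=(2.264) — x has crossed 2.23
linear interpolation between t=1.160 (2.20600) and t=1.180 (2.26445) → t≈1.168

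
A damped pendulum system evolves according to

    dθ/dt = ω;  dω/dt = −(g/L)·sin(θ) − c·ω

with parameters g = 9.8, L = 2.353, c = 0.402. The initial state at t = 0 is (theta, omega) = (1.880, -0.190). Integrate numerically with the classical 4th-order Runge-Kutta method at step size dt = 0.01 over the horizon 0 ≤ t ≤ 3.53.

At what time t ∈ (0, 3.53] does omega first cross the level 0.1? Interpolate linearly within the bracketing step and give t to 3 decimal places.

t=0.000: state=(1.880, -0.190)
step 1 (dt=0.01): k1=(-0.190, -3.891), k2=(-0.209, -3.884), k3=(-0.209, -3.885), k4=(-0.229, -3.878); state += dt/6·(k1+2k2+2k3+k4)
t=0.010: state=(1.878, -0.229)
t=0.020: state=(1.875, -0.268)
t=0.030: state=(1.873, -0.306)
continuing one RK4 step at a time; state shown every 20 steps (Δt=0.2):
t=0.200: state=(1.766, -0.948)
t=0.400: state=(1.503, -1.670)
t=0.600: state=(1.103, -2.310)
t=0.800: state=(0.594, -2.727)
t=1.000: state=(0.038, -2.759)
t=1.200: state=(-0.481, -2.365)
t=1.400: state=(-0.888, -1.671)
t=1.600: state=(-1.141, -0.857)
t=1.800: state=(-1.231, -0.045)
t=1.830: state=(-1.231, 0.072)
next step: t=1.840: state=(-1.230, 0.111) — omega has crossed 0.1
linear interpolation between t=1.830 (0.07227) and t=1.840 (0.11116) → t≈1.837

t = 1.837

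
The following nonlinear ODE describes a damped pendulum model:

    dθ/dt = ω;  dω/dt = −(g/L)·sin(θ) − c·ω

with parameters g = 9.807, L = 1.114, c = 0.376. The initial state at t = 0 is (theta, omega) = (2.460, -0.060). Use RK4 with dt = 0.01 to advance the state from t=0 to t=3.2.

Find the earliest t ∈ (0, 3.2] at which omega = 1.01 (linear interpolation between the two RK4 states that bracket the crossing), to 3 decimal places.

t = 1.620

t=0.000: state=(2.460, -0.060)
step 1 (dt=0.01): k1=(-0.060, -5.524), k2=(-0.088, -5.516), k3=(-0.088, -5.516), k4=(-0.115, -5.509); state += dt/6·(k1+2k2+2k3+k4)
t=0.010: state=(2.459, -0.115)
t=0.020: state=(2.458, -0.170)
t=0.030: state=(2.456, -0.225)
continuing one RK4 step at a time; state shown every 20 steps (Δt=0.2):
t=0.200: state=(2.337, -1.180)
t=0.400: state=(1.975, -2.482)
t=0.600: state=(1.331, -3.960)
t=0.800: state=(0.423, -4.944)
t=1.000: state=(-0.545, -4.463)
t=1.200: state=(-1.281, -2.795)
t=1.400: state=(-1.650, -0.910)
t=1.600: state=(-1.655, 0.841)
t=1.620: state=(-1.637, 1.010)
next step: t=1.630: state=(-1.626, 1.094) — omega has crossed 1.01
linear interpolation between t=1.620 (1.00960) and t=1.630 (1.09352) → t≈1.620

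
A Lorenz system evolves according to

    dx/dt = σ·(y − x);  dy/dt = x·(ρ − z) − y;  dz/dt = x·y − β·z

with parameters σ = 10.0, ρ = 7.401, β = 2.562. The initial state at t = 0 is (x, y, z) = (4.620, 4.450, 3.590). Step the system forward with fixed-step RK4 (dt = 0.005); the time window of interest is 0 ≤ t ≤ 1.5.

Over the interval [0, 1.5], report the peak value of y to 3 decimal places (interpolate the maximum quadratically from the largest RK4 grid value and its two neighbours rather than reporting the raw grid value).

t=0.000: state=(4.620, 4.450, 3.590)
step 1 (dt=0.005): k1=(-1.700, 13.157, 11.361), k2=(-1.329, 12.977, 11.422), k3=(-1.342, 12.980, 11.423), k4=(-0.984, 12.803, 11.485); state += dt/6·(k1+2k2+2k3+k4)
t=0.005: state=(4.613, 4.515, 3.647)
t=0.010: state=(4.610, 4.578, 3.705)
t=0.015: state=(4.610, 4.640, 3.763)
continuing one RK4 step at a time; state shown every 10 steps (Δt=0.05):
t=0.050: state=(4.681, 5.026, 4.192)
t=0.100: state=(4.912, 5.451, 4.870)
t=0.150: state=(5.187, 5.717, 5.613)
t=0.200: state=(5.419, 5.800, 6.378)
t=0.250: state=(5.552, 5.692, 7.097)
t=0.300: state=(5.553, 5.412, 7.696)
t=0.350: state=(5.414, 5.008, 8.115)
t=0.400: state=(5.157, 4.547, 8.325)
t=0.450: state=(4.820, 4.096, 8.335)
t=0.500: state=(4.448, 3.700, 8.178)
t=0.550: state=(4.084, 3.385, 7.901)
t=0.600: state=(3.757, 3.157, 7.551)
t=0.650: state=(3.487, 3.010, 7.164)
t=0.700: state=(3.281, 2.934, 6.773)
t=0.750: state=(3.140, 2.919, 6.398)
t=0.800: state=(3.059, 2.955, 6.055)
t=0.850: state=(3.033, 3.033, 5.754)
t=0.900: state=(3.057, 3.149, 5.503)
t=0.950: state=(3.124, 3.297, 5.308)
t=1.000: state=(3.228, 3.471, 5.174)
t=1.050: state=(3.365, 3.666, 5.104)
t=1.100: state=(3.528, 3.875, 5.101)
t=1.150: state=(3.709, 4.087, 5.164)
t=1.200: state=(3.902, 4.292, 5.292)
t=1.250: state=(4.096, 4.476, 5.480)
t=1.300: state=(4.279, 4.626, 5.717)
t=1.350: state=(4.439, 4.730, 5.989)
t=1.400: state=(4.566, 4.778, 6.276)
t=1.450: state=(4.649, 4.766, 6.555)
t=1.500: state=(4.682, 4.697, 6.804)
largest grid value and its neighbours: y(0.190)=5.79902, y(0.195)=5.80065, y(0.200)=5.80034
parabola through these three points peaks at t≈0.197 with y≈5.80076

max y = 5.801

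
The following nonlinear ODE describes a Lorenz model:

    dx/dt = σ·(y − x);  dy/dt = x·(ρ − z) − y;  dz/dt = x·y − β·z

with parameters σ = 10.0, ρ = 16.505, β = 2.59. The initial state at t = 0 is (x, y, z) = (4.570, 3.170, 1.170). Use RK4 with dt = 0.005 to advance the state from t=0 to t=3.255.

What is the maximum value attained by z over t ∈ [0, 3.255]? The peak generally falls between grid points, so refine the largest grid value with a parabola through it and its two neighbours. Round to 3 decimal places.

t=0.000: state=(4.570, 3.170, 1.170)
step 1 (dt=0.005): k1=(-14.000, 66.911, 11.457), k2=(-11.977, 66.077, 12.030), k3=(-12.049, 66.150, 12.034), k4=(-10.090, 65.385, 12.601); state += dt/6·(k1+2k2+2k3+k4)
t=0.005: state=(4.510, 3.501, 1.230)
t=0.010: state=(4.469, 3.824, 1.296)
t=0.015: state=(4.445, 4.142, 1.367)
continuing one RK4 step at a time; state shown every 40 steps (Δt=0.2):
t=0.200: state=(10.556, 15.324, 12.465)
t=0.400: state=(7.344, 0.809, 23.858)
t=0.600: state=(-0.047, -1.263, 13.951)
t=0.800: state=(-1.357, -1.960, 8.515)
t=1.000: state=(-3.645, -5.610, 6.506)
t=1.200: state=(-9.512, -12.447, 14.359)
t=1.400: state=(-7.475, -3.353, 21.704)
t=1.600: state=(-2.158, -1.243, 13.976)
t=1.800: state=(-2.181, -2.897, 8.925)
t=2.000: state=(-5.213, -7.686, 8.335)
t=2.200: state=(-10.173, -10.825, 18.733)
t=2.400: state=(-5.454, -2.356, 19.142)
t=2.600: state=(-2.443, -2.266, 12.412)
t=2.800: state=(-3.694, -5.099, 9.036)
t=3.000: state=(-8.023, -10.484, 13.054)
t=3.200: state=(-8.390, -5.845, 20.790)
t=3.255: state=(-6.840, -3.921, 19.912)
largest grid value and its neighbours: z(0.335)=25.97116, z(0.340)=25.97921, z(0.345)=25.94907
parabola through these three points peaks at t≈0.339 with z≈25.98081

max z = 25.981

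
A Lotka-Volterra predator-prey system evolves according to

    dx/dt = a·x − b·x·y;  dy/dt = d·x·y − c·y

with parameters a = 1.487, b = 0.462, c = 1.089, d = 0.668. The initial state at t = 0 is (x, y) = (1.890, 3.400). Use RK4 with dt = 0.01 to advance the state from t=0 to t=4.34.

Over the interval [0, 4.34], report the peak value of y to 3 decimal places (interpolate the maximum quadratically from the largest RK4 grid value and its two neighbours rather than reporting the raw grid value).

t=0.000: state=(1.890, 3.400)
step 1 (dt=0.01): k1=(-0.158, 0.590), k2=(-0.161, 0.589), k3=(-0.161, 0.589), k4=(-0.163, 0.587); state += dt/6·(k1+2k2+2k3+k4)
t=0.010: state=(1.888, 3.406)
t=0.020: state=(1.887, 3.412)
t=0.030: state=(1.885, 3.418)
continuing one RK4 step at a time; state shown every 20 steps (Δt=0.2):
t=0.200: state=(1.849, 3.511)
t=0.400: state=(1.792, 3.602)
t=0.600: state=(1.724, 3.664)
t=0.800: state=(1.652, 3.693)
t=1.000: state=(1.581, 3.686)
t=1.200: state=(1.517, 3.645)
t=1.400: state=(1.462, 3.577)
t=1.600: state=(1.420, 3.488)
t=1.800: state=(1.392, 3.384)
t=2.000: state=(1.378, 3.275)
t=2.200: state=(1.378, 3.166)
t=2.400: state=(1.391, 3.063)
t=2.600: state=(1.418, 2.971)
t=2.800: state=(1.456, 2.895)
t=3.000: state=(1.504, 2.837)
t=3.200: state=(1.561, 2.800)
t=3.400: state=(1.624, 2.786)
t=3.600: state=(1.690, 2.796)
t=3.800: state=(1.754, 2.830)
t=4.000: state=(1.814, 2.889)
t=4.200: state=(1.863, 2.971)
t=4.340: state=(1.889, 3.041)
largest grid value and its neighbours: y(0.850)=3.69408, y(0.860)=3.69412, y(0.870)=3.69407
parabola through these three points peaks at t≈0.860 with y≈3.69412

max y = 3.694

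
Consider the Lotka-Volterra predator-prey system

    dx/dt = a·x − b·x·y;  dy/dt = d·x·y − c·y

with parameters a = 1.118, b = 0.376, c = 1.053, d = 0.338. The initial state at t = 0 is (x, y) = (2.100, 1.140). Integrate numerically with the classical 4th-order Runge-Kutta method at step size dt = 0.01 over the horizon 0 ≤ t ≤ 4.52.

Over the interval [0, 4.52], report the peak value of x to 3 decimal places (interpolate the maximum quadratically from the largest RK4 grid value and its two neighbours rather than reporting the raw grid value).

t=0.000: state=(2.100, 1.140)
step 1 (dt=0.01): k1=(1.448, -0.391), k2=(1.454, -0.388), k3=(1.454, -0.388), k4=(1.461, -0.384); state += dt/6·(k1+2k2+2k3+k4)
t=0.010: state=(2.115, 1.136)
t=0.020: state=(2.129, 1.132)
t=0.030: state=(2.144, 1.129)
continuing one RK4 step at a time; state shown every 20 steps (Δt=0.2):
t=0.200: state=(2.417, 1.075)
t=0.400: state=(2.792, 1.039)
t=0.600: state=(3.231, 1.031)
t=0.800: state=(3.736, 1.057)
t=1.000: state=(4.306, 1.123)
t=1.200: state=(4.928, 1.242)
t=1.400: state=(5.576, 1.436)
t=1.600: state=(6.195, 1.732)
t=1.800: state=(6.697, 2.171)
t=2.000: state=(6.957, 2.795)
t=2.200: state=(6.844, 3.619)
t=2.400: state=(6.291, 4.581)
t=2.600: state=(5.377, 5.514)
t=2.800: state=(4.320, 6.200)
t=3.000: state=(3.343, 6.501)
t=3.200: state=(2.566, 6.423)
t=3.400: state=(2.004, 6.065)
t=3.600: state=(1.618, 5.548)
t=3.800: state=(1.362, 4.968)
t=4.000: state=(1.199, 4.387)
t=4.200: state=(1.101, 3.840)
t=4.400: state=(1.051, 3.344)
t=4.520: state=(1.040, 3.075)
largest grid value and its neighbours: x(2.040)=6.96781, x(2.050)=6.96806, x(2.060)=6.96730
parabola through these three points peaks at t≈2.047 with x≈6.96810

max x = 6.968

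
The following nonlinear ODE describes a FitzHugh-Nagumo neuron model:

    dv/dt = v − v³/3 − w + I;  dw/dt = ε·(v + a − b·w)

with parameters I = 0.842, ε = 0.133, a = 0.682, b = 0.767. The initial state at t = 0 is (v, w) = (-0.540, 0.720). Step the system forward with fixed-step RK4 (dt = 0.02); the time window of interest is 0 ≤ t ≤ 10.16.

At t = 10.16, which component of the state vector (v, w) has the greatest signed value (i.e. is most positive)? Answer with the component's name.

largest component: v

t=0.000: state=(-0.540, 0.720)
step 1 (dt=0.02): k1=(-0.366, -0.055), k2=(-0.368, -0.055), k3=(-0.368, -0.055), k4=(-0.370, -0.055); state += dt/6·(k1+2k2+2k3+k4)
t=0.020: state=(-0.547, 0.719)
t=0.040: state=(-0.555, 0.718)
t=0.060: state=(-0.562, 0.717)
continuing one RK4 step at a time; state shown every 25 steps (Δt=0.5):
t=0.500: state=(-0.746, 0.687)
t=1.000: state=(-0.980, 0.641)
t=1.500: state=(-1.193, 0.583)
t=2.000: state=(-1.338, 0.515)
t=2.500: state=(-1.409, 0.444)
t=3.000: state=(-1.425, 0.374)
t=3.500: state=(-1.408, 0.308)
t=4.000: state=(-1.372, 0.247)
t=4.500: state=(-1.326, 0.191)
t=5.000: state=(-1.272, 0.142)
t=5.500: state=(-1.212, 0.098)
t=6.000: state=(-1.146, 0.061)
t=6.500: state=(-1.075, 0.030)
t=7.000: state=(-0.995, 0.006)
t=7.500: state=(-0.904, -0.012)
t=8.000: state=(-0.797, -0.022)
t=8.500: state=(-0.664, -0.024)
t=9.000: state=(-0.490, -0.017)
t=9.500: state=(-0.243, 0.004)
t=10.000: state=(0.133, 0.044)
t=10.160: state=(0.293, 0.062)
compare at T: v=0.293, w=0.062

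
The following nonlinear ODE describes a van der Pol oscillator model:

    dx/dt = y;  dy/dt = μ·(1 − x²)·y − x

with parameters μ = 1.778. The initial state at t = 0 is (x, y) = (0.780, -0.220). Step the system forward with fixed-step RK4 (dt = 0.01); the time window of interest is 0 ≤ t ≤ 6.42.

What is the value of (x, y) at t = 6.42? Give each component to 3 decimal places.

(x, y) = (1.649, -0.472)

t=0.000: state=(0.780, -0.220)
step 1 (dt=0.01): k1=(-0.220, -0.933), k2=(-0.225, -0.936), k3=(-0.225, -0.936), k4=(-0.229, -0.939); state += dt/6·(k1+2k2+2k3+k4)
t=0.010: state=(0.778, -0.229)
t=0.020: state=(0.775, -0.239)
t=0.030: state=(0.773, -0.248)
continuing one RK4 step at a time; state shown every 25 steps (Δt=0.25):
t=0.250: state=(0.694, -0.475)
t=0.500: state=(0.536, -0.805)
t=0.750: state=(0.279, -1.288)
t=1.000: state=(-0.129, -2.022)
t=1.250: state=(-0.736, -2.762)
t=1.500: state=(-1.404, -2.276)
t=1.750: state=(-1.786, -0.810)
t=2.000: state=(-1.871, 0.003)
t=2.250: state=(-1.829, 0.285)
t=2.500: state=(-1.742, 0.395)
t=2.750: state=(-1.634, 0.463)
t=3.000: state=(-1.510, 0.532)
t=3.250: state=(-1.367, 0.619)
t=3.500: state=(-1.198, 0.745)
t=3.750: state=(-0.988, 0.946)
t=4.000: state=(-0.713, 1.292)
t=4.250: state=(-0.318, 1.931)
t=4.500: state=(0.290, 2.987)
t=4.750: state=(1.135, 3.462)
t=5.000: state=(1.805, 1.656)
t=5.250: state=(2.010, 0.212)
t=5.500: state=(1.997, -0.221)
t=5.750: state=(1.924, -0.342)
t=6.000: state=(1.831, -0.396)
t=6.250: state=(1.726, -0.439)
t=6.420: state=(1.649, -0.472)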